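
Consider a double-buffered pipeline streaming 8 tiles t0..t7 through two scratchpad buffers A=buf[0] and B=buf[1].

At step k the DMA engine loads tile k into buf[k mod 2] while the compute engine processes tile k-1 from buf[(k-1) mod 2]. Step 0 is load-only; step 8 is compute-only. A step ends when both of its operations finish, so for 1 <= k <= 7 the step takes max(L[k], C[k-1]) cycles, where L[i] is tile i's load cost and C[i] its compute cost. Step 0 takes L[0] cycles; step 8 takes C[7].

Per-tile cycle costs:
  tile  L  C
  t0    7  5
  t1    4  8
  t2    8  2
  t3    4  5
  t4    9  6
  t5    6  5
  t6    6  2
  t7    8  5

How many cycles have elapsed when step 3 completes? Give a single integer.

k=0 load=t0/7c comp=- wait=7 total=7
k=1 load=t1/4c comp=t0/5c wait=5 total=12
k=2 load=t2/8c comp=t1/8c wait=8 total=20
k=3 load=t3/4c comp=t2/2c wait=4 total=24
k=4 load=t4/9c comp=t3/5c wait=9 total=33
k=5 load=t5/6c comp=t4/6c wait=6 total=39
k=6 load=t6/6c comp=t5/5c wait=6 total=45
k=7 load=t7/8c comp=t6/2c wait=8 total=53
k=8 load=- comp=t7/5c wait=5 total=58

end_cycle[3] = 24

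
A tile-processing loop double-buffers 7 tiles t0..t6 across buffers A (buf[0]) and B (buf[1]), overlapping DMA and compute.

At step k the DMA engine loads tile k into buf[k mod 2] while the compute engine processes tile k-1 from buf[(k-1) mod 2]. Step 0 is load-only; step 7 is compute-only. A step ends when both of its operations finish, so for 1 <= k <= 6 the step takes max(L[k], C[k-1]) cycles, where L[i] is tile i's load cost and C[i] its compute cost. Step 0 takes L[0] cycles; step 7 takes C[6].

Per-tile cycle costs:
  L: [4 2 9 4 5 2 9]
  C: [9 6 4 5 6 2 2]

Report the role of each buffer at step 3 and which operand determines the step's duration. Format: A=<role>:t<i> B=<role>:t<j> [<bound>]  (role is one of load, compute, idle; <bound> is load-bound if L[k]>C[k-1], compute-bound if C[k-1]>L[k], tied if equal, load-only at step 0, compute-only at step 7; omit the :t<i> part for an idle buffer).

step 3: A=compute:t2 B=load:t3 [tied]

[0] DMA t0→A (4c) ∥ CU idle ⇒ 4c, clock 4
[1] DMA t1→B (2c) ∥ CU A:t0 (9c) ⇒ 9c, clock 13
[2] DMA t2→A (9c) ∥ CU B:t1 (6c) ⇒ 9c, clock 22
[3] DMA t3→B (4c) ∥ CU A:t2 (4c) ⇒ 4c, clock 26
[4] DMA t4→A (5c) ∥ CU B:t3 (5c) ⇒ 5c, clock 31
[5] DMA t5→B (2c) ∥ CU A:t4 (6c) ⇒ 6c, clock 37
[6] DMA t6→A (9c) ∥ CU B:t5 (2c) ⇒ 9c, clock 46
[7] DMA idle ∥ CU A:t6 (2c) ⇒ 2c, clock 48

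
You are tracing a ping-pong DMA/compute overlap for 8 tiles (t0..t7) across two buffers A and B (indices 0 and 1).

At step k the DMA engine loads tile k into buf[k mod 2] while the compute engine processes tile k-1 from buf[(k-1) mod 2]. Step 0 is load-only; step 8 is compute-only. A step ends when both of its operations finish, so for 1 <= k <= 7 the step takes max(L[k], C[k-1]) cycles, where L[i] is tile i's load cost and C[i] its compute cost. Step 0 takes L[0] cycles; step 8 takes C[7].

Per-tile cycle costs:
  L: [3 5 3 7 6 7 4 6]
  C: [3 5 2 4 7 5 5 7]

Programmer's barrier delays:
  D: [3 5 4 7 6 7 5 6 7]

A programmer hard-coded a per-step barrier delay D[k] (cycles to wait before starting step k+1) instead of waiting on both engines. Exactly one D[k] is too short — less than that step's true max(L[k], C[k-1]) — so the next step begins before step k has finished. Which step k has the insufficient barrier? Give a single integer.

k=0 barrier L[0]=3→3c, D[0]=3 ok
k=1 barrier max(L[1]=5,C[0]=3)→5c, D[1]=5 ok
k=2 barrier max(L[2]=3,C[1]=5)→5c, D[2]=4 SHORT
k=3 barrier max(L[3]=7,C[2]=2)→7c, D[3]=7 ok
k=4 barrier max(L[4]=6,C[3]=4)→6c, D[4]=6 ok
k=5 barrier max(L[5]=7,C[4]=7)→7c, D[5]=7 ok
k=6 barrier max(L[6]=4,C[5]=5)→5c, D[6]=5 ok
k=7 barrier max(L[7]=6,C[6]=5)→6c, D[7]=6 ok
k=8 barrier C[7]=7→7c, D[8]=7 ok

hazard at step 2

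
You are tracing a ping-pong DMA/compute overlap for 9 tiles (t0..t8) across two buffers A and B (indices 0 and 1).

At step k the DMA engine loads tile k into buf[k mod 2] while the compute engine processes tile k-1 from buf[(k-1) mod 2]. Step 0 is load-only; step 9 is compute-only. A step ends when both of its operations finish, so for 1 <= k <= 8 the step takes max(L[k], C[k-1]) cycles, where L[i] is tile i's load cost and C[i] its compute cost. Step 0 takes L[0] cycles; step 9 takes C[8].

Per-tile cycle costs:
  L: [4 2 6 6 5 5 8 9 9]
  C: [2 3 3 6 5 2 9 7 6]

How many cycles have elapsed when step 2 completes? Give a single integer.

[0] DMA t0→A (4c) ∥ CU idle ⇒ 4c, clock 4
[1] DMA t1→B (2c) ∥ CU A:t0 (2c) ⇒ 2c, clock 6
[2] DMA t2→A (6c) ∥ CU B:t1 (3c) ⇒ 6c, clock 12
[3] DMA t3→B (6c) ∥ CU A:t2 (3c) ⇒ 6c, clock 18
[4] DMA t4→A (5c) ∥ CU B:t3 (6c) ⇒ 6c, clock 24
[5] DMA t5→B (5c) ∥ CU A:t4 (5c) ⇒ 5c, clock 29
[6] DMA t6→A (8c) ∥ CU B:t5 (2c) ⇒ 8c, clock 37
[7] DMA t7→B (9c) ∥ CU A:t6 (9c) ⇒ 9c, clock 46
[8] DMA t8→A (9c) ∥ CU B:t7 (7c) ⇒ 9c, clock 55
[9] DMA idle ∥ CU A:t8 (6c) ⇒ 6c, clock 61

end_cycle[2] = 12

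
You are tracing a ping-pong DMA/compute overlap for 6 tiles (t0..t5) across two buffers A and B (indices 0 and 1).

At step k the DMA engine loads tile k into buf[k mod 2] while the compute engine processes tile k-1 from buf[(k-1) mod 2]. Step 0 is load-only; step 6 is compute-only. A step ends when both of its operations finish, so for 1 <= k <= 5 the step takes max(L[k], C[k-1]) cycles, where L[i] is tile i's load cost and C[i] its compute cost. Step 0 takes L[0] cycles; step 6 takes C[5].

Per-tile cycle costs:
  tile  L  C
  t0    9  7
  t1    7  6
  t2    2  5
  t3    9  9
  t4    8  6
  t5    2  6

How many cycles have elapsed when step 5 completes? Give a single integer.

end_cycle[5] = 46

step 0: L[0]=9 → dur=9, Σ=9 | A=load:t0 B=idle [load-only]
step 1: L[1]=7 C[0]=7 → dur=7, Σ=16 | A=compute:t0 B=load:t1 [tied]
step 2: L[2]=2 C[1]=6 → dur=6, Σ=22 | A=load:t2 B=compute:t1 [compute-bound]
step 3: L[3]=9 C[2]=5 → dur=9, Σ=31 | A=compute:t2 B=load:t3 [load-bound]
step 4: L[4]=8 C[3]=9 → dur=9, Σ=40 | A=load:t4 B=compute:t3 [compute-bound]
step 5: L[5]=2 C[4]=6 → dur=6, Σ=46 | A=compute:t4 B=load:t5 [compute-bound]
step 6: C[5]=6 → dur=6, Σ=52 | A=idle B=compute:t5 [compute-only]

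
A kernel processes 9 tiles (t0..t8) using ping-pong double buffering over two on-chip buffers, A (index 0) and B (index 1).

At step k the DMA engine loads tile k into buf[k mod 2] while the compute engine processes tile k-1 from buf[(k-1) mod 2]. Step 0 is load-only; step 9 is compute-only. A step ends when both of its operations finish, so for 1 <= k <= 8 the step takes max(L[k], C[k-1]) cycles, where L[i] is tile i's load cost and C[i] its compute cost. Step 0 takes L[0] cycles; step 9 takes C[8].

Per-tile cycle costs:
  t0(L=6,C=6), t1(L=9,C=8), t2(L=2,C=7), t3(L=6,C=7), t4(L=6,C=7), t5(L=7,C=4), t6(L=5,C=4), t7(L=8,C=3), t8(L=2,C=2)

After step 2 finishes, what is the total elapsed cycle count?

  0. 6=6c; end=6; A:t0 B:-
  1. max(9,6)=9c; end=15; A:t0 B:t1
  2. max(2,8)=8c; end=23; A:t2 B:t1
  3. max(6,7)=7c; end=30; A:t2 B:t3
  4. max(6,7)=7c; end=37; A:t4 B:t3
  5. max(7,7)=7c; end=44; A:t4 B:t5
  6. max(5,4)=5c; end=49; A:t6 B:t5
  7. max(8,4)=8c; end=57; A:t6 B:t7
  8. max(2,3)=3c; end=60; A:t8 B:t7
  9. 2=2c; end=62; A:t8 B:t7

end_cycle[2] = 23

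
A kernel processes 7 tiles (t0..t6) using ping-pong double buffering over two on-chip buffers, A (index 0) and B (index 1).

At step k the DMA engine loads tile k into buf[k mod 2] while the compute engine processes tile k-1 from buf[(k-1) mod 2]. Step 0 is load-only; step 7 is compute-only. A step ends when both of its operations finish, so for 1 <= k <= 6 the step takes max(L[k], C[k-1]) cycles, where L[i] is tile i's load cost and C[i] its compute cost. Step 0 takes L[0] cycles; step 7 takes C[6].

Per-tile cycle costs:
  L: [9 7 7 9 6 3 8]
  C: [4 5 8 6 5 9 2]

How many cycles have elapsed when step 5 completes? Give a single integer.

end_cycle[5] = 43

  0. 9=9c; end=9; A:t0 B:-
  1. max(7,4)=7c; end=16; A:t0 B:t1
  2. max(7,5)=7c; end=23; A:t2 B:t1
  3. max(9,8)=9c; end=32; A:t2 B:t3
  4. max(6,6)=6c; end=38; A:t4 B:t3
  5. max(3,5)=5c; end=43; A:t4 B:t5
  6. max(8,9)=9c; end=52; A:t6 B:t5
  7. 2=2c; end=54; A:t6 B:t5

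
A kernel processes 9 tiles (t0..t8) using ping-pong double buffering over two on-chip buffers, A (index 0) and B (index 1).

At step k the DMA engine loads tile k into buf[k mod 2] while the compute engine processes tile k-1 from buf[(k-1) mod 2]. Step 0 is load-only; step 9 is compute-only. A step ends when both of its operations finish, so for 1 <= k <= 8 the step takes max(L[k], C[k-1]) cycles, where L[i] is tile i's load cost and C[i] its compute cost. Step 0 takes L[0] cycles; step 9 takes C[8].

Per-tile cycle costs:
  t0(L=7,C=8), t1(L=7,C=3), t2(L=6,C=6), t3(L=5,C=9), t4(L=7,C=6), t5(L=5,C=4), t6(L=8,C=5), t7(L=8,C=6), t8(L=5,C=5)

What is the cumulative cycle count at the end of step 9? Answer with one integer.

end_cycle[9] = 69

  0. 7=7c; end=7; A:t0 B:-
  1. max(7,8)=8c; end=15; A:t0 B:t1
  2. max(6,3)=6c; end=21; A:t2 B:t1
  3. max(5,6)=6c; end=27; A:t2 B:t3
  4. max(7,9)=9c; end=36; A:t4 B:t3
  5. max(5,6)=6c; end=42; A:t4 B:t5
  6. max(8,4)=8c; end=50; A:t6 B:t5
  7. max(8,5)=8c; end=58; A:t6 B:t7
  8. max(5,6)=6c; end=64; A:t8 B:t7
  9. 5=5c; end=69; A:t8 B:t7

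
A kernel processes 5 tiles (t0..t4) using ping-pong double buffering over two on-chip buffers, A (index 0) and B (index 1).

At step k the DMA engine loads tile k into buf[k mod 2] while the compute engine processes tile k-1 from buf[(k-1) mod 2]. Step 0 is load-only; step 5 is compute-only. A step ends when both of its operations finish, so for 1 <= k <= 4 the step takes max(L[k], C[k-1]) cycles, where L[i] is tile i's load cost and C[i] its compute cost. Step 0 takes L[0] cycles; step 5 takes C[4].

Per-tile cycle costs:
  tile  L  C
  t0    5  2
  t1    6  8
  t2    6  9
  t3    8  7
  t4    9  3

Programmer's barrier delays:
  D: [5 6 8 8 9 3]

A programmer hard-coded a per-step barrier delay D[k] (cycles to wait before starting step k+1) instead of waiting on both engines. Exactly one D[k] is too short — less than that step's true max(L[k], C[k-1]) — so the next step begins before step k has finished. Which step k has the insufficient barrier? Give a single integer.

hazard at step 3

step 0: need L[0]=5 = 5; D[0]=5 ok
step 1: need max(L[1]=6,C[0]=2) = 6; D[1]=6 ok
step 2: need max(L[2]=6,C[1]=8) = 8; D[2]=8 ok
step 3: need max(L[3]=8,C[2]=9) = 9; D[3]=8 SHORT
step 4: need max(L[4]=9,C[3]=7) = 9; D[4]=9 ok
step 5: need C[4]=3 = 3; D[5]=3 ok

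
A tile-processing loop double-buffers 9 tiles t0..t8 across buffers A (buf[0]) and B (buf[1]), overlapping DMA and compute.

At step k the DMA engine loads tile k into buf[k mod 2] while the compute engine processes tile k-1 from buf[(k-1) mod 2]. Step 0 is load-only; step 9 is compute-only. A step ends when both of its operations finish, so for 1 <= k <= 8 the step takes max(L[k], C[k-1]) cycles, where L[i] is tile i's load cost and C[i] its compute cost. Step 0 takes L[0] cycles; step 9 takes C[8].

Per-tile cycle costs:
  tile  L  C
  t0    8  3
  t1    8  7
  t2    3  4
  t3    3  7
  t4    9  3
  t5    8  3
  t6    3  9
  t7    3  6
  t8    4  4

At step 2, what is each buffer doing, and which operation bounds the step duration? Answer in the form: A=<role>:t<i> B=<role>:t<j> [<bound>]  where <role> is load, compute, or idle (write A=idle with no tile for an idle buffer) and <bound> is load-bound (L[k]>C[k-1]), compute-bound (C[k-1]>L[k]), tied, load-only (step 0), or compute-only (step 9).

step 2: A=load:t2 B=compute:t1 [compute-bound]

  0. 8=8c; end=8; A:t0 B:-
  1. max(8,3)=8c; end=16; A:t0 B:t1
  2. max(3,7)=7c; end=23; A:t2 B:t1
  3. max(3,4)=4c; end=27; A:t2 B:t3
  4. max(9,7)=9c; end=36; A:t4 B:t3
  5. max(8,3)=8c; end=44; A:t4 B:t5
  6. max(3,3)=3c; end=47; A:t6 B:t5
  7. max(3,9)=9c; end=56; A:t6 B:t7
  8. max(4,6)=6c; end=62; A:t8 B:t7
  9. 4=4c; end=66; A:t8 B:t7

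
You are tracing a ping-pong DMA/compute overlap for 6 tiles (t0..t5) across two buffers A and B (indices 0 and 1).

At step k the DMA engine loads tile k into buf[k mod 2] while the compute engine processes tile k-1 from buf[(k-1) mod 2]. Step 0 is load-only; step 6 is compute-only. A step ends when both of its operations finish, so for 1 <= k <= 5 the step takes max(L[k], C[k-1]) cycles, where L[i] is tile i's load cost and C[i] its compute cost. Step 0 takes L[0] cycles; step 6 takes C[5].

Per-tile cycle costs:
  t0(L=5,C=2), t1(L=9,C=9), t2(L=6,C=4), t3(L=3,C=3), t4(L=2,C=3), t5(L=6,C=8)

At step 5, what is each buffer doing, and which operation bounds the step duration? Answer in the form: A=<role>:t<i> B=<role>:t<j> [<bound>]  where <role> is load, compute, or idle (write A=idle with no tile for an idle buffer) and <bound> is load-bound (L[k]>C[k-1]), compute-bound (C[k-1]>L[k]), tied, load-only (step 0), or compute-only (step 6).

step 5: A=compute:t4 B=load:t5 [load-bound]

k=0 load=t0/5c comp=- wait=5 total=5
k=1 load=t1/9c comp=t0/2c wait=9 total=14
k=2 load=t2/6c comp=t1/9c wait=9 total=23
k=3 load=t3/3c comp=t2/4c wait=4 total=27
k=4 load=t4/2c comp=t3/3c wait=3 total=30
k=5 load=t5/6c comp=t4/3c wait=6 total=36
k=6 load=- comp=t5/8c wait=8 total=44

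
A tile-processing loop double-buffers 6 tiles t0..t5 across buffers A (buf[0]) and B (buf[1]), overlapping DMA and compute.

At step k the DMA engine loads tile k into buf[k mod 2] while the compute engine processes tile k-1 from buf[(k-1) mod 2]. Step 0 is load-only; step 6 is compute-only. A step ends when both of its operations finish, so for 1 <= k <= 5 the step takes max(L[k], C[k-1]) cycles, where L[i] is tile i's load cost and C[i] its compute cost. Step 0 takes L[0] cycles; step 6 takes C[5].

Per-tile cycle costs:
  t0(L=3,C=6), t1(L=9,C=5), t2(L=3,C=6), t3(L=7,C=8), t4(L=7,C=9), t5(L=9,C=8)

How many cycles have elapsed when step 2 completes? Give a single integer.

end_cycle[2] = 17

  0. 3=3c; end=3; A:t0 B:-
  1. max(9,6)=9c; end=12; A:t0 B:t1
  2. max(3,5)=5c; end=17; A:t2 B:t1
  3. max(7,6)=7c; end=24; A:t2 B:t3
  4. max(7,8)=8c; end=32; A:t4 B:t3
  5. max(9,9)=9c; end=41; A:t4 B:t5
  6. 8=8c; end=49; A:t4 B:t5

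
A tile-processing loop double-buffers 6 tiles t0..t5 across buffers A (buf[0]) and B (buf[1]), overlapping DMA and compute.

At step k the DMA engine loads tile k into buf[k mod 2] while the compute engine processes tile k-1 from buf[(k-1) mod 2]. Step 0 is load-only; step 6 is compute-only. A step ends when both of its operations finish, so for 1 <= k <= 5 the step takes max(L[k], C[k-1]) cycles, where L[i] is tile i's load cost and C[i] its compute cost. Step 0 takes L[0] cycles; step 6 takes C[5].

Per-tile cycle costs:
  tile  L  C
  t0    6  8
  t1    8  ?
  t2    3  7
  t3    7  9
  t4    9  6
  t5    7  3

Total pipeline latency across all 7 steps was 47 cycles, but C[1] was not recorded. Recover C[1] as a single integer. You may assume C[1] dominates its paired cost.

C[1] = 7

step 0 = dur = L[0]=6 = 6
step 1 = dur = max(L[1]=8, C[0]=8) = 8
step 2 = dur = max(L[2]=3, C[1]=?) = C[1]  (unknown; binding)
step 3 = dur = max(L[3]=7, C[2]=7) = 7
step 4 = dur = max(L[4]=9, C[3]=9) = 9
step 5 = dur = max(L[5]=7, C[4]=6) = 7
step 6 = dur = C[5]=3 = 3
sum of known step durations = 40
dur[2] = total - known = 47 - 40 = 7
C[1] is the binding max in step 2, so C[1] = dur[2] = 7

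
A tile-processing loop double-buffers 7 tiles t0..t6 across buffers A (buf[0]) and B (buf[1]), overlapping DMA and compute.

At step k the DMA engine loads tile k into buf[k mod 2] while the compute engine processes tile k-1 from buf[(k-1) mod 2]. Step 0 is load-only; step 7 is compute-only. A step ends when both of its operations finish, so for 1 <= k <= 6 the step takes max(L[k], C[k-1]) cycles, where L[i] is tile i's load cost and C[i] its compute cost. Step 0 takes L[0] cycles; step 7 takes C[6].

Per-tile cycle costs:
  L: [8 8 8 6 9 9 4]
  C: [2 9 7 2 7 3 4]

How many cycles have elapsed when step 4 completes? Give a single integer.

k=0 load=t0/8c comp=- wait=8 total=8
k=1 load=t1/8c comp=t0/2c wait=8 total=16
k=2 load=t2/8c comp=t1/9c wait=9 total=25
k=3 load=t3/6c comp=t2/7c wait=7 total=32
k=4 load=t4/9c comp=t3/2c wait=9 total=41
k=5 load=t5/9c comp=t4/7c wait=9 total=50
k=6 load=t6/4c comp=t5/3c wait=4 total=54
k=7 load=- comp=t6/4c wait=4 total=58

end_cycle[4] = 41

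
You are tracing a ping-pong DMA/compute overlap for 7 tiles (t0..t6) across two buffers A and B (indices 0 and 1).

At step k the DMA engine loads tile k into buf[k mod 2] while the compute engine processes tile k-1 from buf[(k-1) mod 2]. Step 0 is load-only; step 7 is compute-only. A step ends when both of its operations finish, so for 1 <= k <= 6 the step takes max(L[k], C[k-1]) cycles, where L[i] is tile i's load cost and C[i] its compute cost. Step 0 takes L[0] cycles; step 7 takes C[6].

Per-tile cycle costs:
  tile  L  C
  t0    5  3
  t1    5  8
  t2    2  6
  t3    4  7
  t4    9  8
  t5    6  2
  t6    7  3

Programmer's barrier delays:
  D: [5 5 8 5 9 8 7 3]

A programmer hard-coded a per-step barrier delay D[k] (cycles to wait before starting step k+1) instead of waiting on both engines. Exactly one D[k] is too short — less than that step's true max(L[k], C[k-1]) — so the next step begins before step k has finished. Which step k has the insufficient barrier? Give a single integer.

k=0 barrier L[0]=5→5c, D[0]=5 ok
k=1 barrier max(L[1]=5,C[0]=3)→5c, D[1]=5 ok
k=2 barrier max(L[2]=2,C[1]=8)→8c, D[2]=8 ok
k=3 barrier max(L[3]=4,C[2]=6)→6c, D[3]=5 SHORT
k=4 barrier max(L[4]=9,C[3]=7)→9c, D[4]=9 ok
k=5 barrier max(L[5]=6,C[4]=8)→8c, D[5]=8 ok
k=6 barrier max(L[6]=7,C[5]=2)→7c, D[6]=7 ok
k=7 barrier C[6]=3→3c, D[7]=3 ok

hazard at step 3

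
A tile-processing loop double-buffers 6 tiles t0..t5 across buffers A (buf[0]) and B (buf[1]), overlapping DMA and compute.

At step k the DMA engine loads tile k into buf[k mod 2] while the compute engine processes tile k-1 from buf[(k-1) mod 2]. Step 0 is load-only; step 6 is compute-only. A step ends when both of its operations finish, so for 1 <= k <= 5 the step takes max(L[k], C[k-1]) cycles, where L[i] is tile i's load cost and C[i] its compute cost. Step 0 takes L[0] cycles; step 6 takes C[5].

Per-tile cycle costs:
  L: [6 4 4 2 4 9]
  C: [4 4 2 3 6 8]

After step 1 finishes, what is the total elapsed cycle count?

  0. 6=6c; end=6; A:t0 B:-
  1. max(4,4)=4c; end=10; A:t0 B:t1
  2. max(4,4)=4c; end=14; A:t2 B:t1
  3. max(2,2)=2c; end=16; A:t2 B:t3
  4. max(4,3)=4c; end=20; A:t4 B:t3
  5. max(9,6)=9c; end=29; A:t4 B:t5
  6. 8=8c; end=37; A:t4 B:t5

end_cycle[1] = 10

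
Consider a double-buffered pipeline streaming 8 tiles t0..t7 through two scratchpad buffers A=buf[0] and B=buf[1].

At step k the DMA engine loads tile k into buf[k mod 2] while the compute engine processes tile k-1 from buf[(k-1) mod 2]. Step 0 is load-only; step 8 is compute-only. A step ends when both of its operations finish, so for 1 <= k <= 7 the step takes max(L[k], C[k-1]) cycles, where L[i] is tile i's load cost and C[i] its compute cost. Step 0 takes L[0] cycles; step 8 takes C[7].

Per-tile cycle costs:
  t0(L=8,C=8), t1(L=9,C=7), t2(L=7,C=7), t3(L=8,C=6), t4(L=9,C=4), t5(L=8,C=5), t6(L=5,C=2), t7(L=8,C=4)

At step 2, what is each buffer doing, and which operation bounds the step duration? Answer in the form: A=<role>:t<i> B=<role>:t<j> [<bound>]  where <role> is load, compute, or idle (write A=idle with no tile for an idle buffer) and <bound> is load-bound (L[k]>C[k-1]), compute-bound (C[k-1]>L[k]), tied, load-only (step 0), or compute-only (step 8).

  0. 8=8c; end=8; A:t0 B:-
  1. max(9,8)=9c; end=17; A:t0 B:t1
  2. max(7,7)=7c; end=24; A:t2 B:t1
  3. max(8,7)=8c; end=32; A:t2 B:t3
  4. max(9,6)=9c; end=41; A:t4 B:t3
  5. max(8,4)=8c; end=49; A:t4 B:t5
  6. max(5,5)=5c; end=54; A:t6 B:t5
  7. max(8,2)=8c; end=62; A:t6 B:t7
  8. 4=4c; end=66; A:t6 B:t7

step 2: A=load:t2 B=compute:t1 [tied]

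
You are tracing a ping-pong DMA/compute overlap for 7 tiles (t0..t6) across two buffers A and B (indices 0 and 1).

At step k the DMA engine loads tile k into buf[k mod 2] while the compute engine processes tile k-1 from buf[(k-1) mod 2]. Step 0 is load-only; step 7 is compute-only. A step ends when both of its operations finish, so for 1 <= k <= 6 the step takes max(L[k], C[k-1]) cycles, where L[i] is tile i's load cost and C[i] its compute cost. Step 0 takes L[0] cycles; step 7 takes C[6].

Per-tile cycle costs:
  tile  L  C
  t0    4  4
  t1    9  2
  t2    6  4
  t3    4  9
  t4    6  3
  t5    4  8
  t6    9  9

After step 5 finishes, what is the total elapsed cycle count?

[0] DMA t0→A (4c) ∥ CU idle ⇒ 4c, clock 4
[1] DMA t1→B (9c) ∥ CU A:t0 (4c) ⇒ 9c, clock 13
[2] DMA t2→A (6c) ∥ CU B:t1 (2c) ⇒ 6c, clock 19
[3] DMA t3→B (4c) ∥ CU A:t2 (4c) ⇒ 4c, clock 23
[4] DMA t4→A (6c) ∥ CU B:t3 (9c) ⇒ 9c, clock 32
[5] DMA t5→B (4c) ∥ CU A:t4 (3c) ⇒ 4c, clock 36
[6] DMA t6→A (9c) ∥ CU B:t5 (8c) ⇒ 9c, clock 45
[7] DMA idle ∥ CU A:t6 (9c) ⇒ 9c, clock 54

end_cycle[5] = 36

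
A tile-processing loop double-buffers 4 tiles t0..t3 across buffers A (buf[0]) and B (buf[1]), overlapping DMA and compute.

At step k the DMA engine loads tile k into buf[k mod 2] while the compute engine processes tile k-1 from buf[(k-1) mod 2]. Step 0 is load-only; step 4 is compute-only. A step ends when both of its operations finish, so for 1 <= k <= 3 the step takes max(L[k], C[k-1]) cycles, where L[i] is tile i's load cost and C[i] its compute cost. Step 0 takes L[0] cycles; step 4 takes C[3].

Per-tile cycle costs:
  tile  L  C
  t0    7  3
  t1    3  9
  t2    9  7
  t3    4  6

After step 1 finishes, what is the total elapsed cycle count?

end_cycle[1] = 10

[0] DMA t0→A (7c) ∥ CU idle ⇒ 7c, clock 7
[1] DMA t1→B (3c) ∥ CU A:t0 (3c) ⇒ 3c, clock 10
[2] DMA t2→A (9c) ∥ CU B:t1 (9c) ⇒ 9c, clock 19
[3] DMA t3→B (4c) ∥ CU A:t2 (7c) ⇒ 7c, clock 26
[4] DMA idle ∥ CU B:t3 (6c) ⇒ 6c, clock 32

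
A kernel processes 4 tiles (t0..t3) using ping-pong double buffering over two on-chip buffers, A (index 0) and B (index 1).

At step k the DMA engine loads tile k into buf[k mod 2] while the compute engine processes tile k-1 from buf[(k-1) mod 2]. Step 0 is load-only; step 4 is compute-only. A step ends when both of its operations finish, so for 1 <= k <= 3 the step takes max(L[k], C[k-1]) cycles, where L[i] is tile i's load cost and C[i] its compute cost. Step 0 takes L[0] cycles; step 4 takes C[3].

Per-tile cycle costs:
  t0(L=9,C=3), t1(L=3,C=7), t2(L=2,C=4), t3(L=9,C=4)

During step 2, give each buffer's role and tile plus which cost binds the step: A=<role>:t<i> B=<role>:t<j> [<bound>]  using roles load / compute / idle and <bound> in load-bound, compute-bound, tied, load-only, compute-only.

step 2: A=load:t2 B=compute:t1 [compute-bound]

  0. 9=9c; end=9; A:t0 B:-
  1. max(3,3)=3c; end=12; A:t0 B:t1
  2. max(2,7)=7c; end=19; A:t2 B:t1
  3. max(9,4)=9c; end=28; A:t2 B:t3
  4. 4=4c; end=32; A:t2 B:t3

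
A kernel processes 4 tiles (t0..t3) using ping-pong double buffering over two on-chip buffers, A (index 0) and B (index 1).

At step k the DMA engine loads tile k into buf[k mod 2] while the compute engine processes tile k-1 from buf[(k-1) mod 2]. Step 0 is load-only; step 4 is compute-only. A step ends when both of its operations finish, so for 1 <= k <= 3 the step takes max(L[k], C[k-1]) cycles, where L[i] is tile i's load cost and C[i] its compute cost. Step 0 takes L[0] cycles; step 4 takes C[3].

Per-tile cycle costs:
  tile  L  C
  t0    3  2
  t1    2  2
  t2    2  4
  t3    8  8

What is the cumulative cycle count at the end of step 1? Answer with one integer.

end_cycle[1] = 5

k=0 load=t0/3c comp=- wait=3 total=3
k=1 load=t1/2c comp=t0/2c wait=2 total=5
k=2 load=t2/2c comp=t1/2c wait=2 total=7
k=3 load=t3/8c comp=t2/4c wait=8 total=15
k=4 load=- comp=t3/8c wait=8 total=23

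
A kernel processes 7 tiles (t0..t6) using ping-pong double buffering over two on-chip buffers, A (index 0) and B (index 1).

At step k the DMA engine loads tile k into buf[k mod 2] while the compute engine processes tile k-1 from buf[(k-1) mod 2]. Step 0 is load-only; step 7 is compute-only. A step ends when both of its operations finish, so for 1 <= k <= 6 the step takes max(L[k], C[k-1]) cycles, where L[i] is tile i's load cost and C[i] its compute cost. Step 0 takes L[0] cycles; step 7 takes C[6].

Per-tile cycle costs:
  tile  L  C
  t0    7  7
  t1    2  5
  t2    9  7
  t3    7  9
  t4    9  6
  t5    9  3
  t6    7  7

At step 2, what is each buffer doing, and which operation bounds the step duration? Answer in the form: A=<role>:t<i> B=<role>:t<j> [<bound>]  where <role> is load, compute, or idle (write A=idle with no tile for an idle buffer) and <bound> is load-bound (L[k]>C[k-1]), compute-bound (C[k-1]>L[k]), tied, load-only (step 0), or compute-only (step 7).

step 2: A=load:t2 B=compute:t1 [load-bound]

step 0: L[0]=7 → dur=7, Σ=7 | A=load:t0 B=idle [load-only]
step 1: L[1]=2 C[0]=7 → dur=7, Σ=14 | A=compute:t0 B=load:t1 [compute-bound]
step 2: L[2]=9 C[1]=5 → dur=9, Σ=23 | A=load:t2 B=compute:t1 [load-bound]
step 3: L[3]=7 C[2]=7 → dur=7, Σ=30 | A=compute:t2 B=load:t3 [tied]
step 4: L[4]=9 C[3]=9 → dur=9, Σ=39 | A=load:t4 B=compute:t3 [tied]
step 5: L[5]=9 C[4]=6 → dur=9, Σ=48 | A=compute:t4 B=load:t5 [load-bound]
step 6: L[6]=7 C[5]=3 → dur=7, Σ=55 | A=load:t6 B=compute:t5 [load-bound]
step 7: C[6]=7 → dur=7, Σ=62 | A=compute:t6 B=idle [compute-only]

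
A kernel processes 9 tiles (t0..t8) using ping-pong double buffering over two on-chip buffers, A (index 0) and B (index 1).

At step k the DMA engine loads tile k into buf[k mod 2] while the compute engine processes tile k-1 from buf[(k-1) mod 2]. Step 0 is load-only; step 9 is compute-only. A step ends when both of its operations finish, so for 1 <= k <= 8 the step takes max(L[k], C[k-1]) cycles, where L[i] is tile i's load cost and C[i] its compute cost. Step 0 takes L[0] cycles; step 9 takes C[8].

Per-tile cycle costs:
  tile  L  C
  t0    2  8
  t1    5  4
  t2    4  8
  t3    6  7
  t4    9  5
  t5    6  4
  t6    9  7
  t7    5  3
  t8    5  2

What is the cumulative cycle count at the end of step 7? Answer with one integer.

end_cycle[7] = 53

  0. 2=2c; end=2; A:t0 B:-
  1. max(5,8)=8c; end=10; A:t0 B:t1
  2. max(4,4)=4c; end=14; A:t2 B:t1
  3. max(6,8)=8c; end=22; A:t2 B:t3
  4. max(9,7)=9c; end=31; A:t4 B:t3
  5. max(6,5)=6c; end=37; A:t4 B:t5
  6. max(9,4)=9c; end=46; A:t6 B:t5
  7. max(5,7)=7c; end=53; A:t6 B:t7
  8. max(5,3)=5c; end=58; A:t8 B:t7
  9. 2=2c; end=60; A:t8 B:t7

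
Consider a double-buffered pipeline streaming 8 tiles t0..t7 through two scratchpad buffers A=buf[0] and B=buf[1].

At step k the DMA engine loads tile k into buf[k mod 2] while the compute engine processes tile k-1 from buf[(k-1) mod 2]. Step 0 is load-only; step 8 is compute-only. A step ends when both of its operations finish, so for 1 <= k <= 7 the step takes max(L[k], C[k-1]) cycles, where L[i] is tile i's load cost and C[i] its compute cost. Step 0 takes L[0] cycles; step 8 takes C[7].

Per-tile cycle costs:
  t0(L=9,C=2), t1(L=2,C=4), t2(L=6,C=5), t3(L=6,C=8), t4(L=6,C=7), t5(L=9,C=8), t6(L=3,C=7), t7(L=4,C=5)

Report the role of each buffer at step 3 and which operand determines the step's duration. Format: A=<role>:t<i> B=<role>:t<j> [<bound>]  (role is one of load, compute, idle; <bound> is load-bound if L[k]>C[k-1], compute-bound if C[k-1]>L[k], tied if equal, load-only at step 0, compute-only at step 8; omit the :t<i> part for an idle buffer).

[0] DMA t0→A (9c) ∥ CU idle ⇒ 9c, clock 9
[1] DMA t1→B (2c) ∥ CU A:t0 (2c) ⇒ 2c, clock 11
[2] DMA t2→A (6c) ∥ CU B:t1 (4c) ⇒ 6c, clock 17
[3] DMA t3→B (6c) ∥ CU A:t2 (5c) ⇒ 6c, clock 23
[4] DMA t4→A (6c) ∥ CU B:t3 (8c) ⇒ 8c, clock 31
[5] DMA t5→B (9c) ∥ CU A:t4 (7c) ⇒ 9c, clock 40
[6] DMA t6→A (3c) ∥ CU B:t5 (8c) ⇒ 8c, clock 48
[7] DMA t7→B (4c) ∥ CU A:t6 (7c) ⇒ 7c, clock 55
[8] DMA idle ∥ CU B:t7 (5c) ⇒ 5c, clock 60

step 3: A=compute:t2 B=load:t3 [load-bound]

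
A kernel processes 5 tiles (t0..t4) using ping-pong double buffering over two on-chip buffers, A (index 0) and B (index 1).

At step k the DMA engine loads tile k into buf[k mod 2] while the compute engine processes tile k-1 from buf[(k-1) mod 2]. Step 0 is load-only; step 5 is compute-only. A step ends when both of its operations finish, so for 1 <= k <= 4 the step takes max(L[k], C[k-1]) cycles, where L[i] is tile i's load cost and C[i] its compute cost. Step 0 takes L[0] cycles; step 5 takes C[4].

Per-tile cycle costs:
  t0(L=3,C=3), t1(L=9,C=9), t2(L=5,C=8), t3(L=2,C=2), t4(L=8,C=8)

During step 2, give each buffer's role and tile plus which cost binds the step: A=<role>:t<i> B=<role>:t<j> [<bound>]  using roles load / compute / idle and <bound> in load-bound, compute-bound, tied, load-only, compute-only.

k=0 load=t0/3c comp=- wait=3 total=3
k=1 load=t1/9c comp=t0/3c wait=9 total=12
k=2 load=t2/5c comp=t1/9c wait=9 total=21
k=3 load=t3/2c comp=t2/8c wait=8 total=29
k=4 load=t4/8c comp=t3/2c wait=8 total=37
k=5 load=- comp=t4/8c wait=8 total=45

step 2: A=load:t2 B=compute:t1 [compute-bound]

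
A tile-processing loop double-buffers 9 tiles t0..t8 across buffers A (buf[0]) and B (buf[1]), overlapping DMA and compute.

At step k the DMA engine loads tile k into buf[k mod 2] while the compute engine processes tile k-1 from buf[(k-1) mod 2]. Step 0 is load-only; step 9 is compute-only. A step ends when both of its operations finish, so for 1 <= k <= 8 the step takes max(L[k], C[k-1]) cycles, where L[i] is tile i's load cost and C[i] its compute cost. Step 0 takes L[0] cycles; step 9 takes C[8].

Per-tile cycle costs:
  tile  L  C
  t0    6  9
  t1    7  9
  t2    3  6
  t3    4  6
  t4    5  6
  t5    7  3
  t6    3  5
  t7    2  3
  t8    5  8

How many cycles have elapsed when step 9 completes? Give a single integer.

end_cycle[9] = 64

[0] DMA t0→A (6c) ∥ CU idle ⇒ 6c, clock 6
[1] DMA t1→B (7c) ∥ CU A:t0 (9c) ⇒ 9c, clock 15
[2] DMA t2→A (3c) ∥ CU B:t1 (9c) ⇒ 9c, clock 24
[3] DMA t3→B (4c) ∥ CU A:t2 (6c) ⇒ 6c, clock 30
[4] DMA t4→A (5c) ∥ CU B:t3 (6c) ⇒ 6c, clock 36
[5] DMA t5→B (7c) ∥ CU A:t4 (6c) ⇒ 7c, clock 43
[6] DMA t6→A (3c) ∥ CU B:t5 (3c) ⇒ 3c, clock 46
[7] DMA t7→B (2c) ∥ CU A:t6 (5c) ⇒ 5c, clock 51
[8] DMA t8→A (5c) ∥ CU B:t7 (3c) ⇒ 5c, clock 56
[9] DMA idle ∥ CU A:t8 (8c) ⇒ 8c, clock 64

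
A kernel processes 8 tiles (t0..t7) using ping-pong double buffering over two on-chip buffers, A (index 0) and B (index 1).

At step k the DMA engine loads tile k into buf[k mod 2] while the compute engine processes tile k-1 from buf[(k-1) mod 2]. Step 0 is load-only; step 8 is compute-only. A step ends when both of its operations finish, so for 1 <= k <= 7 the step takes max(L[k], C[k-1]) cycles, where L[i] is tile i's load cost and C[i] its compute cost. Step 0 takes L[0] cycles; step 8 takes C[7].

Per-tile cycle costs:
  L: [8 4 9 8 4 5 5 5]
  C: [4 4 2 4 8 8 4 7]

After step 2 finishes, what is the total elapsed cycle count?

end_cycle[2] = 21

  0. 8=8c; end=8; A:t0 B:-
  1. max(4,4)=4c; end=12; A:t0 B:t1
  2. max(9,4)=9c; end=21; A:t2 B:t1
  3. max(8,2)=8c; end=29; A:t2 B:t3
  4. max(4,4)=4c; end=33; A:t4 B:t3
  5. max(5,8)=8c; end=41; A:t4 B:t5
  6. max(5,8)=8c; end=49; A:t6 B:t5
  7. max(5,4)=5c; end=54; A:t6 B:t7
  8. 7=7c; end=61; A:t6 B:t7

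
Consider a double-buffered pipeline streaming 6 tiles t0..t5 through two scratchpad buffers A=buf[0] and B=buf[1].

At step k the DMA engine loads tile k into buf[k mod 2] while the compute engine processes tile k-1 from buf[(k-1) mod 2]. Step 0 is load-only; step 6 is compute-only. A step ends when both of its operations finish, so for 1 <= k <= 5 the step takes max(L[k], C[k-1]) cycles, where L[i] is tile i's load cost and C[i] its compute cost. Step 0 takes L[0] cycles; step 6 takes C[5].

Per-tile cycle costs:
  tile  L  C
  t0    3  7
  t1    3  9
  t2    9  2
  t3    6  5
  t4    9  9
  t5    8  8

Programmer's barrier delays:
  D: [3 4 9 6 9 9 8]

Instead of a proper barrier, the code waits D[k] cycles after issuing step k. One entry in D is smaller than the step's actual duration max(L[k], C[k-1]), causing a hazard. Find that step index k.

hazard at step 1

step 0: need L[0]=3 = 3; D[0]=3 ok
step 1: need max(L[1]=3,C[0]=7) = 7; D[1]=4 SHORT
step 2: need max(L[2]=9,C[1]=9) = 9; D[2]=9 ok
step 3: need max(L[3]=6,C[2]=2) = 6; D[3]=6 ok
step 4: need max(L[4]=9,C[3]=5) = 9; D[4]=9 ok
step 5: need max(L[5]=8,C[4]=9) = 9; D[5]=9 ok
step 6: need C[5]=8 = 8; D[6]=8 ok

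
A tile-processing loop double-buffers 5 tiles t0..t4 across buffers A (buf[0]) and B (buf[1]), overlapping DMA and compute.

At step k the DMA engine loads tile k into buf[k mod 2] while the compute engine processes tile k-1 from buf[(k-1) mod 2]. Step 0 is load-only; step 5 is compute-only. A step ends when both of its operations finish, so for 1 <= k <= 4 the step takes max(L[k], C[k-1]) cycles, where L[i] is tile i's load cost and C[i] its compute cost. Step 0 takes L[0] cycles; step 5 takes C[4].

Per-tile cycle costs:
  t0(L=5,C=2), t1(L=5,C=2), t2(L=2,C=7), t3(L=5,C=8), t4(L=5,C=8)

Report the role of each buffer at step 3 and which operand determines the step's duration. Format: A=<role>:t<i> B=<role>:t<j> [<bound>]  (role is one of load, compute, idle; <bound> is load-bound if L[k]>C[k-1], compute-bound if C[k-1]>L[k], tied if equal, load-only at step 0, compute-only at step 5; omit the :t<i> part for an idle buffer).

  0. 5=5c; end=5; A:t0 B:-
  1. max(5,2)=5c; end=10; A:t0 B:t1
  2. max(2,2)=2c; end=12; A:t2 B:t1
  3. max(5,7)=7c; end=19; A:t2 B:t3
  4. max(5,8)=8c; end=27; A:t4 B:t3
  5. 8=8c; end=35; A:t4 B:t3

step 3: A=compute:t2 B=load:t3 [compute-bound]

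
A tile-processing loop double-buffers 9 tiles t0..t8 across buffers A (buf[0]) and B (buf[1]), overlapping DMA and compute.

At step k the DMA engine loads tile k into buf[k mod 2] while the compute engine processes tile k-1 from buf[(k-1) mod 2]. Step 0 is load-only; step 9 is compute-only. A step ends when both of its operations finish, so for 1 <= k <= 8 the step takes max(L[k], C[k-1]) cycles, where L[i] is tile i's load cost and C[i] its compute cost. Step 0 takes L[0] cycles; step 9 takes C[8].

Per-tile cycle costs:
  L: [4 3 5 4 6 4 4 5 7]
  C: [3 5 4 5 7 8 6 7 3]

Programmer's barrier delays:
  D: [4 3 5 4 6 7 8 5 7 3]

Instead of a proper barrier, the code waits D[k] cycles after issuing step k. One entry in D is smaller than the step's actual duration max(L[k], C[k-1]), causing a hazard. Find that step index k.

k=0 barrier L[0]=4→4c, D[0]=4 ok
k=1 barrier max(L[1]=3,C[0]=3)→3c, D[1]=3 ok
k=2 barrier max(L[2]=5,C[1]=5)→5c, D[2]=5 ok
k=3 barrier max(L[3]=4,C[2]=4)→4c, D[3]=4 ok
k=4 barrier max(L[4]=6,C[3]=5)→6c, D[4]=6 ok
k=5 barrier max(L[5]=4,C[4]=7)→7c, D[5]=7 ok
k=6 barrier max(L[6]=4,C[5]=8)→8c, D[6]=8 ok
k=7 barrier max(L[7]=5,C[6]=6)→6c, D[7]=5 SHORT
k=8 barrier max(L[8]=7,C[7]=7)→7c, D[8]=7 ok
k=9 barrier C[8]=3→3c, D[9]=3 ok

hazard at step 7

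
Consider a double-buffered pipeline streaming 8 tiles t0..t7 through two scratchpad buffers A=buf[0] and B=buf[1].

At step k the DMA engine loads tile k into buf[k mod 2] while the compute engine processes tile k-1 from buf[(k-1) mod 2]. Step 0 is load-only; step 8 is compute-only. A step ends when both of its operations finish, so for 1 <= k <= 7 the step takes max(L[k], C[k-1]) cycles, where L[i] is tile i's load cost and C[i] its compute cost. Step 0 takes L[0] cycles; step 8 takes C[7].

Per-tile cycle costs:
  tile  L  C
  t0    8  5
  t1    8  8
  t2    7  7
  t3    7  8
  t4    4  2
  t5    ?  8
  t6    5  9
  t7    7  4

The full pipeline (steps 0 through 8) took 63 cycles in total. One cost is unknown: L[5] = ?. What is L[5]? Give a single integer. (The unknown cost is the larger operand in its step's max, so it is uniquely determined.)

step 0: dur = L[0]=8 = 8
step 1: dur = max(L[1]=8, C[0]=5) = 8
step 2: dur = max(L[2]=7, C[1]=8) = 8
step 3: dur = max(L[3]=7, C[2]=7) = 7
step 4: dur = max(L[4]=4, C[3]=8) = 8
step 5: dur = max(L[5]=?, C[4]=2) = L[5]  (unknown; binding)
step 6: dur = max(L[6]=5, C[5]=8) = 8
step 7: dur = max(L[7]=7, C[6]=9) = 9
step 8: dur = C[7]=4 = 4
sum of known step durations = 60
dur[5] = total - known = 63 - 60 = 3
L[5] is the binding max in step 5, so L[5] = dur[5] = 3

L[5] = 3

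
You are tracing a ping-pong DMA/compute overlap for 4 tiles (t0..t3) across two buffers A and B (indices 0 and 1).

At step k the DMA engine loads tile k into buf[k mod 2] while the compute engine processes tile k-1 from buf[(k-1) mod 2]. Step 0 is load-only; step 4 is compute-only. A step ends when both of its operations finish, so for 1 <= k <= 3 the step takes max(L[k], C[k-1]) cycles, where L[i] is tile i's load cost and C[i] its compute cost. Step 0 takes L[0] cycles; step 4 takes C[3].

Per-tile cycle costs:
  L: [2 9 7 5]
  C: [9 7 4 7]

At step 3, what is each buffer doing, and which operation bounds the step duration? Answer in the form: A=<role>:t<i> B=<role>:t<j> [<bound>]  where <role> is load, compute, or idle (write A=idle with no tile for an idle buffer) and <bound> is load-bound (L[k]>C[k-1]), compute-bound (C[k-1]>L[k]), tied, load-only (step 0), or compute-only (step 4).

step 3: A=compute:t2 B=load:t3 [load-bound]

[0] DMA t0→A (2c) ∥ CU idle ⇒ 2c, clock 2
[1] DMA t1→B (9c) ∥ CU A:t0 (9c) ⇒ 9c, clock 11
[2] DMA t2→A (7c) ∥ CU B:t1 (7c) ⇒ 7c, clock 18
[3] DMA t3→B (5c) ∥ CU A:t2 (4c) ⇒ 5c, clock 23
[4] DMA idle ∥ CU B:t3 (7c) ⇒ 7c, clock 30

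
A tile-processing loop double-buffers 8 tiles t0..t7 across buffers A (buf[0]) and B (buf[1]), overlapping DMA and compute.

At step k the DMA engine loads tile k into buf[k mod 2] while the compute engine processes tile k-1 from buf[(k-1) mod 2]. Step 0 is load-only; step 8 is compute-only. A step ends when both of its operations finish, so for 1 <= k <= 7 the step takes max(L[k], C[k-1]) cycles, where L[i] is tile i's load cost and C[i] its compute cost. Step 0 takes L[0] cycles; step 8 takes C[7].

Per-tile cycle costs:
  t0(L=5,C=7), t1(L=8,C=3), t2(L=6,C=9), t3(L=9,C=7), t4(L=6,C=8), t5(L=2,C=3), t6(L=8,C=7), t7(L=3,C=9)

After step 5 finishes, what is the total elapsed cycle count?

k=0 load=t0/5c comp=- wait=5 total=5
k=1 load=t1/8c comp=t0/7c wait=8 total=13
k=2 load=t2/6c comp=t1/3c wait=6 total=19
k=3 load=t3/9c comp=t2/9c wait=9 total=28
k=4 load=t4/6c comp=t3/7c wait=7 total=35
k=5 load=t5/2c comp=t4/8c wait=8 total=43
k=6 load=t6/8c comp=t5/3c wait=8 total=51
k=7 load=t7/3c comp=t6/7c wait=7 total=58
k=8 load=- comp=t7/9c wait=9 total=67

end_cycle[5] = 43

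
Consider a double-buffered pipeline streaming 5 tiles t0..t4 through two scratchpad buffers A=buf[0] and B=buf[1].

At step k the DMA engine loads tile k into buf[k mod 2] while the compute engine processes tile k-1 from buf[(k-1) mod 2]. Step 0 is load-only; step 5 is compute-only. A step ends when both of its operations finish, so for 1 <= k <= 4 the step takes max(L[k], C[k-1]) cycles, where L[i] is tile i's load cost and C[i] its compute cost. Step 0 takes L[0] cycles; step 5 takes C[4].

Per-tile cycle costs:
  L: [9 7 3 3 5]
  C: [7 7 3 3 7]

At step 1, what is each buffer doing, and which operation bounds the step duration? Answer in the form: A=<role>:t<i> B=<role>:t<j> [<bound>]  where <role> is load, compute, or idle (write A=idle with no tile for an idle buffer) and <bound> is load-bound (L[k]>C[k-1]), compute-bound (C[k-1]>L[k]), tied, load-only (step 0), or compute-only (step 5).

step 1: A=compute:t0 B=load:t1 [tied]

  0. 9=9c; end=9; A:t0 B:-
  1. max(7,7)=7c; end=16; A:t0 B:t1
  2. max(3,7)=7c; end=23; A:t2 B:t1
  3. max(3,3)=3c; end=26; A:t2 B:t3
  4. max(5,3)=5c; end=31; A:t4 B:t3
  5. 7=7c; end=38; A:t4 B:t3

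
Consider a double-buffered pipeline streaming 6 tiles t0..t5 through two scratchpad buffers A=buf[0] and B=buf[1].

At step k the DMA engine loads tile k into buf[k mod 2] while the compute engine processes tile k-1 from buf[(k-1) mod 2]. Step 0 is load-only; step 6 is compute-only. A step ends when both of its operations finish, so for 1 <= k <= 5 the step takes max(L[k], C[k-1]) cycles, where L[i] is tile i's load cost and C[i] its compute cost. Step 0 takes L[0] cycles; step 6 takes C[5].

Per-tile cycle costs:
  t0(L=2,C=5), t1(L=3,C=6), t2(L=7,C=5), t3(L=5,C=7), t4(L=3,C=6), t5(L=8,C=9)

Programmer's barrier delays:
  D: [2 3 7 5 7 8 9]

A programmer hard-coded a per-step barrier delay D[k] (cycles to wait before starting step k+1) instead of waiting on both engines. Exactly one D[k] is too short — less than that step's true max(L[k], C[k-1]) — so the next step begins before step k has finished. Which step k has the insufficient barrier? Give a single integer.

hazard at step 1

k=0 barrier L[0]=2→2c, D[0]=2 ok
k=1 barrier max(L[1]=3,C[0]=5)→5c, D[1]=3 SHORT
k=2 barrier max(L[2]=7,C[1]=6)→7c, D[2]=7 ok
k=3 barrier max(L[3]=5,C[2]=5)→5c, D[3]=5 ok
k=4 barrier max(L[4]=3,C[3]=7)→7c, D[4]=7 ok
k=5 barrier max(L[5]=8,C[4]=6)→8c, D[5]=8 ok
k=6 barrier C[5]=9→9c, D[6]=9 ok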